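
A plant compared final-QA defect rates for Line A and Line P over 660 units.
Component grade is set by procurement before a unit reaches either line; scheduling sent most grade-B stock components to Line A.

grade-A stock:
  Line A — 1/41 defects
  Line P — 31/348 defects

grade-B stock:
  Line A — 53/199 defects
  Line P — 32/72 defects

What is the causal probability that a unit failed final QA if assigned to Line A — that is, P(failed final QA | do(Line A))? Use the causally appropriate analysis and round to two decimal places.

0.12

Component grade differs across lines for reasons unrelated to any effect of the line itself, and it separately predicts the outcome — a classic confounder. We must compare within component grade levels.
Standardising Line A to the population component grade mix: 0.589·1/41 + 0.411·53/199 = 0.124.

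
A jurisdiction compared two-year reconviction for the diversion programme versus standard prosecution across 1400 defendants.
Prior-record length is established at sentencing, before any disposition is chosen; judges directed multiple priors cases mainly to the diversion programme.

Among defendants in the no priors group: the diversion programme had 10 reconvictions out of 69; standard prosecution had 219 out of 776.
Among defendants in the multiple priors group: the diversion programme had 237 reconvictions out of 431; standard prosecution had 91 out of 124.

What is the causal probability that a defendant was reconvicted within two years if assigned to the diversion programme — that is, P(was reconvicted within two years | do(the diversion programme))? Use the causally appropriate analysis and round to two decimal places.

0.31

Since prior-record length is a pre-existing factor (not a product of the disposition) and it affects the outcome on its own, it is a confounder. The stratified rates, not the pooled rate, identify the causal effect.
Standardising the diversion programme to the population prior-record length mix: 0.604·10/69 + 0.396·237/431 = 0.305.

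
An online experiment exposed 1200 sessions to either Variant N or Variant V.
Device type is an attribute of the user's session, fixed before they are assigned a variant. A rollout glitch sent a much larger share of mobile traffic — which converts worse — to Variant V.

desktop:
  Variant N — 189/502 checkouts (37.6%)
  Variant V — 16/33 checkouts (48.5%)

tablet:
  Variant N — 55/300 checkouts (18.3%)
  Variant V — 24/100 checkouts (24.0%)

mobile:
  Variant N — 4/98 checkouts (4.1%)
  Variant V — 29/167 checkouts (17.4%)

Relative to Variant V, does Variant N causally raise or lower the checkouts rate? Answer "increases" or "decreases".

decreases

The imbalance in device type arose from how sessions were allocated, not from anything the variant did; and device type independently affects the outcome. The pooled gap is confounded — condition on device type.
Within each level — desktop: 37.6% vs 48.5%; tablet: 18.3% vs 24.0%; mobile: 4.1% vs 17.4% — Variant V is higher every time.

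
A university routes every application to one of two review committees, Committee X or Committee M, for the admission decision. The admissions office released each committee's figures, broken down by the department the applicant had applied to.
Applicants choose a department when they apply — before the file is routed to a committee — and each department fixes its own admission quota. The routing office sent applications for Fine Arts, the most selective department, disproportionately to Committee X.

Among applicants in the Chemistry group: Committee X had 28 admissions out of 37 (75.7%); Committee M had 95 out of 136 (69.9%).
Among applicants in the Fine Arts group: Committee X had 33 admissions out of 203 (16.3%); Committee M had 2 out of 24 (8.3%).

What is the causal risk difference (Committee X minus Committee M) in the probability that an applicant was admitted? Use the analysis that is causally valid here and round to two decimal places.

The imbalance in department arose from how applicants were allocated, not from anything the review committee did; and department independently affects the outcome. The pooled gap is confounded — condition on department.
Adjusting over the population distribution of department: 0.432·(0.757−0.699) + 0.568·(0.163−0.083) = +0.070.

+0.07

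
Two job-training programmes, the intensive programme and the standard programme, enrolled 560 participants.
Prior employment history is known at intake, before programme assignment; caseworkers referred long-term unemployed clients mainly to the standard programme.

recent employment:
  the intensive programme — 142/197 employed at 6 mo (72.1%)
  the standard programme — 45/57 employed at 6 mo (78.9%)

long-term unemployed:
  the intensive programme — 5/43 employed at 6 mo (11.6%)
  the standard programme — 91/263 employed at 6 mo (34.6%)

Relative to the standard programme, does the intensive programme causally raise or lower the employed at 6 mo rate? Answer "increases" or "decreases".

decreases

the standard programme is higher inside every prior employment history stratum but the intensive programme is higher in aggregate. Whether to stratify depends on how prior employment history relates to the programme.
Nothing the programme does changes prior employment history; the imbalance is an allocation artefact. With prior employment history also predicting the outcome, the pooled figure is confounded, and the within-stratum comparison is the causal one.
Within each level — recent employment: 72.1% vs 78.9%; long-term unemployed: 11.6% vs 34.6% — the standard programme is higher every time.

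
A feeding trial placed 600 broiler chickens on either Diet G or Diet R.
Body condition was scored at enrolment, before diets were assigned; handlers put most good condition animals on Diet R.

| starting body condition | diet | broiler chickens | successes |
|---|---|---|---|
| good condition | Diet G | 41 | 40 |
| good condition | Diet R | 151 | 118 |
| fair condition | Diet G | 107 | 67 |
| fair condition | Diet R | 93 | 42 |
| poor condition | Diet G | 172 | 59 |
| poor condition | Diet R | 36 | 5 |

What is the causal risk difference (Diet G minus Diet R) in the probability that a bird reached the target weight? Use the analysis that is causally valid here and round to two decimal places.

Since starting body condition is a pre-existing factor (not a product of the diet) and it affects the outcome on its own, it is a confounder. The stratified rates, not the pooled rate, identify the causal effect.
Adjusting over the population distribution of starting body condition: 0.320·(0.976−0.781) + 0.333·(0.626−0.452) + 0.347·(0.343−0.139) = +0.191.

+0.19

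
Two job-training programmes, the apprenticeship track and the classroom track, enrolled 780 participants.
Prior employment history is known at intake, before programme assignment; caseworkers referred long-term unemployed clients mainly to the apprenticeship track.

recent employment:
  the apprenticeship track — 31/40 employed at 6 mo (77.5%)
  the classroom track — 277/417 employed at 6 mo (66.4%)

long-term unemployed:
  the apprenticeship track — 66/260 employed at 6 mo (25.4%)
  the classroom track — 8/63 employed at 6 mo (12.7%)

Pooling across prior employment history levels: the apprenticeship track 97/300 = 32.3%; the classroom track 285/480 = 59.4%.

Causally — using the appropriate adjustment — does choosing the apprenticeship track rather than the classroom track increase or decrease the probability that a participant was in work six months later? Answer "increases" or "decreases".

increases

Within every prior employment history level the apprenticeship track has the higher rate, yet pooled the classroom track does — Simpson's reversal.
Here prior employment history is a common cause — it drives both which programme a case falls under and the outcome. The crude comparison mixes populations; the stratum-specific rates are the causally relevant ones.
Within each level — recent employment: 77.5% vs 66.4%; long-term unemployed: 25.4% vs 12.7% — the apprenticeship track is higher every time.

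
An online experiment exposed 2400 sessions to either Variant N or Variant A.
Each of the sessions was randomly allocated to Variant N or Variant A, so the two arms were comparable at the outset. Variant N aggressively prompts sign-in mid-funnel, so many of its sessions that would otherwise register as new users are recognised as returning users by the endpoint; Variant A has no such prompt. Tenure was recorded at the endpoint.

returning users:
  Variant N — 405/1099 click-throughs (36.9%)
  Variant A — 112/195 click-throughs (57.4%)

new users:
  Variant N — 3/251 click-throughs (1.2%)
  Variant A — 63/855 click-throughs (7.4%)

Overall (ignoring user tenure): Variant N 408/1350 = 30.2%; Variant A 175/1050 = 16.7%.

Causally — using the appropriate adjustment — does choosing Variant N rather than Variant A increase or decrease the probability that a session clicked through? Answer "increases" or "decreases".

User tenure is downstream of the variant. One should not condition on a consequence of treatment, so the overall rates are the right comparison.
Pooled: Variant N 30.2% vs Variant A 16.7%; Variant N is higher overall.

increases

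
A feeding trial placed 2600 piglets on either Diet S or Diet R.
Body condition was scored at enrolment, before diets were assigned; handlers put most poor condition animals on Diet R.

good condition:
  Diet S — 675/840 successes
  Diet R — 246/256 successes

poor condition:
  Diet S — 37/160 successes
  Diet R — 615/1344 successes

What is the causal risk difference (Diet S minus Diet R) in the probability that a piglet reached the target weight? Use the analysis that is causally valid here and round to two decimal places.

-0.20

Starting body condition differs across diets for reasons unrelated to any effect of the diet itself, and it separately predicts the outcome — a classic confounder. We must compare within starting body condition levels.
Adjusting over the population distribution of starting body condition: 0.422·(0.804−0.961) + 0.578·(0.231−0.458) = -0.197.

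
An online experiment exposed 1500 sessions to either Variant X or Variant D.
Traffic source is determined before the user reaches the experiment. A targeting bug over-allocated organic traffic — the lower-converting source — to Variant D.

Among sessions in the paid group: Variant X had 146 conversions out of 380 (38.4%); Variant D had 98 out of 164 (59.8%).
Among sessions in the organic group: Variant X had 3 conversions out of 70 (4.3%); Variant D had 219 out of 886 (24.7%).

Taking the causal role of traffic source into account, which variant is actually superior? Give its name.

Variant D

The stratified and pooled comparisons disagree (Variant D wins within each traffic source; Variant X wins overall), so the answer turns on the causal role of traffic source.
Here traffic source is a common cause — it drives both which variant a case falls under and the outcome. The crude comparison mixes populations; the stratum-specific rates are the causally relevant ones.
Within each level — paid: 38.4% vs 59.8%; organic: 4.3% vs 24.7% — Variant D is higher every time.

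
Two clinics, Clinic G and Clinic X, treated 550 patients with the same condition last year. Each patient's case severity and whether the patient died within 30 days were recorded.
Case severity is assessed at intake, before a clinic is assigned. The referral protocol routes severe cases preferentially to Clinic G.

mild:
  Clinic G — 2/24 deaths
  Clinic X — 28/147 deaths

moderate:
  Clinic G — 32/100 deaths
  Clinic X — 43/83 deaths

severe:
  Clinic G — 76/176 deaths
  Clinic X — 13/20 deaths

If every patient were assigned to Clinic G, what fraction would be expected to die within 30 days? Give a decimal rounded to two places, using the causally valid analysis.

0.29

Case severity is set before the clinic has any effect — it is not caused by the clinic — and it independently drives the outcome. That makes it a confounder, so the causal comparison is within case severity levels.
Standardising Clinic G to the population case severity mix: 0.311·2/24 + 0.333·32/100 + 0.356·76/176 = 0.286.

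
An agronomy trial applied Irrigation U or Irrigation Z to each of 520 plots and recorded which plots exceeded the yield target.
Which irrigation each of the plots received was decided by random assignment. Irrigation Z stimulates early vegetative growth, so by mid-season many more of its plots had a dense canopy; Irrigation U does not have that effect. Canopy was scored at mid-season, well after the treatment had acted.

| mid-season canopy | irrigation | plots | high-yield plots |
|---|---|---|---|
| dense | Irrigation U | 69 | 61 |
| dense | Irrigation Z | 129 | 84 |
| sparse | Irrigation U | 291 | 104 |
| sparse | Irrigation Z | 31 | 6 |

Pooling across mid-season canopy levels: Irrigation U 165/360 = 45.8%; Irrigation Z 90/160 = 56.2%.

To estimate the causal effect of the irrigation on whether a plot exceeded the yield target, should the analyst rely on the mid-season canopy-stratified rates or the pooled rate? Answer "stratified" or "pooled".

pooled

Because the irrigation influences mid-season canopy, mid-season canopy is a post-treatment mediator, not a confounder. Stratifying on it would bias the estimate; the causal effect is the crude pooled difference.
Pooled: Irrigation U 45.8% vs Irrigation Z 56.2%; Irrigation Z is higher overall.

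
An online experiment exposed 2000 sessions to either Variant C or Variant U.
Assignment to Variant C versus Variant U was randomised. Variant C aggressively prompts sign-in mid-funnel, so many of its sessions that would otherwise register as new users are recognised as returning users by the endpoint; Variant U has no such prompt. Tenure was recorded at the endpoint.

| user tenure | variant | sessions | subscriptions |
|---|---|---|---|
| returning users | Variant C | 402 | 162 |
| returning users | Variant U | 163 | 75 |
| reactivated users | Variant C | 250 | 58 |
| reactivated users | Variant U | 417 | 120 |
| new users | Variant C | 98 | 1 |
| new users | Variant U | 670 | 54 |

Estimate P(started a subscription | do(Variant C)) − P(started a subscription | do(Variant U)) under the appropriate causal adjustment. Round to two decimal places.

The stratified and pooled comparisons disagree (Variant U wins within each user tenure; Variant C wins overall), so the answer turns on the causal role of user tenure.
Stratifying would compare variants among sessions the variants themselves sorted into user tenure groups — a form of selection on an intermediate. The unconditioned pooled rates give the total causal effect.
The causal difference is the pooled difference: 0.295 − 0.199 = +0.095.

+0.10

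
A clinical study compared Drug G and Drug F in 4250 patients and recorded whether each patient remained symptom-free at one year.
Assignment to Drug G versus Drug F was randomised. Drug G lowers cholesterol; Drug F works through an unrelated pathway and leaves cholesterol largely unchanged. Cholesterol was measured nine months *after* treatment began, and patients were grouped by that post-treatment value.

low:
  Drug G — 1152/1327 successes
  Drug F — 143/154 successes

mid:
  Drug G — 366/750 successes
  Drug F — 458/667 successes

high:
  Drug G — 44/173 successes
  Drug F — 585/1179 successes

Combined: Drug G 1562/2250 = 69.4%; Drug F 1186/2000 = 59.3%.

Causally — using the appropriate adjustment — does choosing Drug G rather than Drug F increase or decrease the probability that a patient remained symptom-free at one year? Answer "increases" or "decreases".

increases

Cholesterol is recorded after the drug and is itself shifted by it — it sits on the causal path from drug to outcome. Conditioning on a mediator would strip out part of the effect we want; the pooled comparison gives the total causal effect.
Pooled: Drug G 69.4% vs Drug F 59.3%; Drug G is higher overall.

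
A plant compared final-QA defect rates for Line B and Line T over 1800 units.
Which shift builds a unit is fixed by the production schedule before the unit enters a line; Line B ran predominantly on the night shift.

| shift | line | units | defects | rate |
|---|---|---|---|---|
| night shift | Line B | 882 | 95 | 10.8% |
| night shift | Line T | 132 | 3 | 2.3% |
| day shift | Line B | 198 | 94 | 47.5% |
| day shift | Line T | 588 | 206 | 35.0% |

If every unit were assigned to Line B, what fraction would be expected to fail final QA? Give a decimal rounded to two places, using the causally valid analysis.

0.27

The shift-specific comparison favours Line T throughout, but the pooled figures favour Line B. The question is whether to condition on shift.
Shift differs across lines for reasons unrelated to any effect of the line itself, and it separately predicts the outcome — a classic confounder. We must compare within shift levels.
Standardising Line B to the population shift mix: 0.563·95/882 + 0.437·94/198 = 0.268.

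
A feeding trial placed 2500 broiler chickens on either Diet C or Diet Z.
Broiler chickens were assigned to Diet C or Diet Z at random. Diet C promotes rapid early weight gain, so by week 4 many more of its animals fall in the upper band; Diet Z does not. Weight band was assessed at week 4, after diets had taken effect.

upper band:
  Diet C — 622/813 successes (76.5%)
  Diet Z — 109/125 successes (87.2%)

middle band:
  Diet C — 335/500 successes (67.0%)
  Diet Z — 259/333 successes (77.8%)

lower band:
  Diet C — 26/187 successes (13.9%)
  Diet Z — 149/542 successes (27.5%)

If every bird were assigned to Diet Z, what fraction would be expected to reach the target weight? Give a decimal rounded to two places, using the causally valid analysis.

The stratified and pooled comparisons disagree (Diet Z wins within each week-4 weight band; Diet C wins overall), so the answer turns on the causal role of week-4 weight band.
Week-4 weight band lies on the pathway diet → week-4 weight band → outcome, so adjusting for it blocks the indirect effect. For the total causal effect of diet, use the unadjusted pooled rates.
So P(outcome | do(Diet Z)) is just the pooled rate for Diet Z: 517/1000 = 0.517.

0.52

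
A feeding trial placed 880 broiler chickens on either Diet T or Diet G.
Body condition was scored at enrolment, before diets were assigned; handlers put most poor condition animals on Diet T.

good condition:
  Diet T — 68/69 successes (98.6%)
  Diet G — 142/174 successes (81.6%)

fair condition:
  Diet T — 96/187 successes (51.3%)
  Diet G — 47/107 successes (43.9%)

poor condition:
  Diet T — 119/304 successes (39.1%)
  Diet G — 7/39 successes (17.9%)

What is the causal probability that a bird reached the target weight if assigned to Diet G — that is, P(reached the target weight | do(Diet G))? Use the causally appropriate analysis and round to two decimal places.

The stratified and pooled comparisons disagree (Diet T wins within each starting body condition; Diet G wins overall), so the answer turns on the causal role of starting body condition.
Since starting body condition is a pre-existing factor (not a product of the diet) and it affects the outcome on its own, it is a confounder. The stratified rates, not the pooled rate, identify the causal effect.
Standardising Diet G to the population starting body condition mix: 0.276·142/174 + 0.334·47/107 + 0.390·7/39 = 0.442.

0.44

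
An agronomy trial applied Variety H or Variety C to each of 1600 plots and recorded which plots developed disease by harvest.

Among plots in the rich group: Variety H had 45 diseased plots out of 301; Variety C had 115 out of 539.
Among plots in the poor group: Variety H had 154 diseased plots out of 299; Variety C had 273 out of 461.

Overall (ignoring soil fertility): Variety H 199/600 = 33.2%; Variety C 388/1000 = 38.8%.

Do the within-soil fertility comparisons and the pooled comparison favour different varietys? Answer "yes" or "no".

no

Within each soil fertility level (rich 15.0% vs 21.3%; poor 51.5% vs 59.2%), Variety H has the lower rate every time. Pooled: 33.2% vs 38.8% — Variety H has the lower rate overall. They agree.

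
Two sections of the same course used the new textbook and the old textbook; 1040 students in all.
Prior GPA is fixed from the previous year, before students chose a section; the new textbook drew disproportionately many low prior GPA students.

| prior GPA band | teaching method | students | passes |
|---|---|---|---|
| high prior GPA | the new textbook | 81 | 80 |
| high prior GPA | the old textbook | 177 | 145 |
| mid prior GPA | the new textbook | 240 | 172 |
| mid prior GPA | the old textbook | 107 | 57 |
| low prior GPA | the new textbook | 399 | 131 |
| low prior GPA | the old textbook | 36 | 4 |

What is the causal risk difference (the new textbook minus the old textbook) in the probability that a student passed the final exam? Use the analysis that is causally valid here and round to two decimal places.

The stratified and pooled comparisons disagree (the new textbook wins within each prior GPA band; the old textbook wins overall), so the answer turns on the causal role of prior GPA band.
Nothing the teaching method does changes prior GPA band; the imbalance is an allocation artefact. With prior GPA band also predicting the outcome, the pooled figure is confounded, and the within-stratum comparison is the causal one.
Adjusting over the population distribution of prior GPA band: 0.248·(0.988−0.819) + 0.334·(0.717−0.533) + 0.418·(0.328−0.111) = +0.194.

+0.19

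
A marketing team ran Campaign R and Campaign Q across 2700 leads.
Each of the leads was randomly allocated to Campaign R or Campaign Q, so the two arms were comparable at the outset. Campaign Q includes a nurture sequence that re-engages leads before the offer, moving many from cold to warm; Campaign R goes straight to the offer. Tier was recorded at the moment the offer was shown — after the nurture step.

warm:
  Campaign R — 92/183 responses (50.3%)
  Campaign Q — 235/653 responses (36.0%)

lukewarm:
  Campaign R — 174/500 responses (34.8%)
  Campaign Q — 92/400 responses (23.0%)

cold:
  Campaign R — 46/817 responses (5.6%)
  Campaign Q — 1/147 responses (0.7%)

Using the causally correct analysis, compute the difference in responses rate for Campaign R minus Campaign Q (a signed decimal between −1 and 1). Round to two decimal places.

-0.07

Campaign R is higher inside every engagement tier stratum but Campaign Q is higher in aggregate. Whether to stratify depends on how engagement tier relates to the campaign.
Stratifying would compare campaigns among leads the campaigns themselves sorted into engagement tier groups — a form of selection on an intermediate. The unconditioned pooled rates give the total causal effect.
The causal difference is the pooled difference: 0.208 − 0.273 = -0.065.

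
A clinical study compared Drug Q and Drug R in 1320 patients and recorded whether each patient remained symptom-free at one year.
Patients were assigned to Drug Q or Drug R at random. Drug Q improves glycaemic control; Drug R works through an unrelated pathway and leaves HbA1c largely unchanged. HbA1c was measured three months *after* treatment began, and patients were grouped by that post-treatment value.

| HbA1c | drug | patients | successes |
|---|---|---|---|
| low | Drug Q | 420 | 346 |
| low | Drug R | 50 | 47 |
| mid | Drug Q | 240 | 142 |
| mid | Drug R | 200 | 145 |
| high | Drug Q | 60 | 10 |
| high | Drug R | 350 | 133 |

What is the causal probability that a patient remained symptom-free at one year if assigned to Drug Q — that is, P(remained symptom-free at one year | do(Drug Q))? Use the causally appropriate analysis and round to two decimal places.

HbA1c here is a post-treatment variable shaped by the drug; conditioning on it would introduce bias rather than remove it. The overall comparison is the causal one.
So P(outcome | do(Drug Q)) is just the pooled rate for Drug Q: 498/720 = 0.692.

0.69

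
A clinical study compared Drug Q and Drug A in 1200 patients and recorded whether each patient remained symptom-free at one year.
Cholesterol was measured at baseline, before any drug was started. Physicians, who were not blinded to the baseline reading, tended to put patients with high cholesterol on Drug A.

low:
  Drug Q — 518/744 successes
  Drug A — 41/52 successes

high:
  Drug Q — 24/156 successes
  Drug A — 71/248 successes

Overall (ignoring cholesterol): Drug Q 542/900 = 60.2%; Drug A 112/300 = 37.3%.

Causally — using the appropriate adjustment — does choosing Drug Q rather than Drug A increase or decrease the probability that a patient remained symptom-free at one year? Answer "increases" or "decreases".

decreases

Within every cholesterol level Drug A has the higher rate, yet pooled Drug Q does — Simpson's reversal.
The imbalance in cholesterol arose from how patients were allocated, not from anything the drug did; and cholesterol independently affects the outcome. The pooled gap is confounded — condition on cholesterol.
Within each level — low: 69.6% vs 78.8%; high: 15.4% vs 28.6% — Drug A is higher every time.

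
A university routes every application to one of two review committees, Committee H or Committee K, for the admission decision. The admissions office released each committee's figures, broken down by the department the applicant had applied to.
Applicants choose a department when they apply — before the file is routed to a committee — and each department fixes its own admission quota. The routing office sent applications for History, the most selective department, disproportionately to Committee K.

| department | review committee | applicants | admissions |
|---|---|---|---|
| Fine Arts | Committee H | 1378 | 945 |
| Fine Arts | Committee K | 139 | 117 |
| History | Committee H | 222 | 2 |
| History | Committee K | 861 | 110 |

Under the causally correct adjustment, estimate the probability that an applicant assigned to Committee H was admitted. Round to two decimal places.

0.40

Nothing the review committee does changes department; the imbalance is an allocation artefact. With department also predicting the outcome, the pooled figure is confounded, and the within-stratum comparison is the causal one.
Standardising Committee H to the population department mix: 0.583·945/1378 + 0.417·2/222 = 0.404.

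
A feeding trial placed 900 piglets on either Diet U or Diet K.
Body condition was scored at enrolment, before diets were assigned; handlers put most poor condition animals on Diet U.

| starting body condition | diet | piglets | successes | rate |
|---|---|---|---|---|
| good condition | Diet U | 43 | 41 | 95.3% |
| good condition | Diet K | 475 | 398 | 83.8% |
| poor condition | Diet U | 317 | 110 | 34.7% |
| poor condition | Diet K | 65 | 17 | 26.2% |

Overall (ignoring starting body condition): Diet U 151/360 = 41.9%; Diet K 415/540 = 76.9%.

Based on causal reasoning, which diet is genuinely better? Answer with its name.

Starting body condition satisfies the back-door criterion: it is not a descendant of the diet, and it blocks the spurious path from diet to outcome. Adjusting for it (i.e., using the within-starting body condition rates) gives the causal effect.
Within each level — good condition: 95.3% vs 83.8%; poor condition: 34.7% vs 26.2% — Diet U is higher every time.

Diet U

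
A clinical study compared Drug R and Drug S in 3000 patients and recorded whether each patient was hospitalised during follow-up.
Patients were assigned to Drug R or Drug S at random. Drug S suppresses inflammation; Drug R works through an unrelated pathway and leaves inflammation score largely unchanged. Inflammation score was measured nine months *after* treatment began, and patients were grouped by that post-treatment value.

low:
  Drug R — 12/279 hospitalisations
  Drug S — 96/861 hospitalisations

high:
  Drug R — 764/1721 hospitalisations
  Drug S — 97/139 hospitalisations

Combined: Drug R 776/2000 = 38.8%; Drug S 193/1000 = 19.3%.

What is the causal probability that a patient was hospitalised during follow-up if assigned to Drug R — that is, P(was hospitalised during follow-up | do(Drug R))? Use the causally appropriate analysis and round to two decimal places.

The distribution of inflammation score is itself part of what the drug does — it is an intermediate outcome. Holding it fixed would remove that part of the effect; the total effect is the pooled difference.
So P(outcome | do(Drug R)) is just the pooled rate for Drug R: 776/2000 = 0.388.

0.39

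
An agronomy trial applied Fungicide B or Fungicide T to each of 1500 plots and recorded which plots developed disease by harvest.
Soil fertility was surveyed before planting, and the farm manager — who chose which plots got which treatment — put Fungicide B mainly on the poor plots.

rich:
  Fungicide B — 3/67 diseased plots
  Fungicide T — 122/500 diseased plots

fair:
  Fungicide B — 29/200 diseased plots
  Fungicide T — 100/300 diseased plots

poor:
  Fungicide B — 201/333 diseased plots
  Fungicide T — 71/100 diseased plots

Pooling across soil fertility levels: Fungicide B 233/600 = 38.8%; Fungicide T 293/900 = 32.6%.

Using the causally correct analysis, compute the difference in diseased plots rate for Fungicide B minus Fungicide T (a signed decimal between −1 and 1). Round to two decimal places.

The imbalance in soil fertility arose from how plots were allocated, not from anything the fungicide did; and soil fertility independently affects the outcome. The pooled gap is confounded — condition on soil fertility.
Adjusting over the population distribution of soil fertility: 0.378·(0.045−0.244) + 0.333·(0.145−0.333) + 0.289·(0.604−0.710) = -0.169.

-0.17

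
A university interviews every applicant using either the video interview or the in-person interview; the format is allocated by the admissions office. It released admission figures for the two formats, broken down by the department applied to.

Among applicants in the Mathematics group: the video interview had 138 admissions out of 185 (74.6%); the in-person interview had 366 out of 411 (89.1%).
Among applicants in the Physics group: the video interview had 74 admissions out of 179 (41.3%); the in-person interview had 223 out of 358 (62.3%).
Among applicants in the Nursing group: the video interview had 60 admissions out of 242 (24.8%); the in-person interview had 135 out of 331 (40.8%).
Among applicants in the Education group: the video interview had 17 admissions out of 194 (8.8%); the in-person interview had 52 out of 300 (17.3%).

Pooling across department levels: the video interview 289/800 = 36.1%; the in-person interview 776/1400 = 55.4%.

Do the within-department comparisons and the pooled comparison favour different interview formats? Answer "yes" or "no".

no

Within each department level (Mathematics 74.6% vs 89.1%; Physics 41.3% vs 62.3%; Nursing 24.8% vs 40.8%; Education 8.8% vs 17.3%), the in-person interview has the higher rate every time. Pooled: 36.1% vs 55.4% — the in-person interview has the higher rate overall. They agree.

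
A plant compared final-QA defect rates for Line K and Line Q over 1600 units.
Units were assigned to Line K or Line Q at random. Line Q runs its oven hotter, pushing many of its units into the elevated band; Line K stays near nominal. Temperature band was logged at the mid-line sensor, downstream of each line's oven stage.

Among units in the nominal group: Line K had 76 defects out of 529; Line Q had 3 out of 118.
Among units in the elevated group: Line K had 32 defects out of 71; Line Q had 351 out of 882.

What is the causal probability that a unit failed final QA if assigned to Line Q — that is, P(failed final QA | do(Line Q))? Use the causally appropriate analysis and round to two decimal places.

0.35

Line Q is lower inside every in-process temperature band stratum but Line K is lower in aggregate. Whether to stratify depends on how in-process temperature band relates to the line.
In-process temperature band is recorded after the line and is itself shifted by it — it sits on the causal path from line to outcome. Conditioning on a mediator would strip out part of the effect we want; the pooled comparison gives the total causal effect.
So P(outcome | do(Line Q)) is just the pooled rate for Line Q: 354/1000 = 0.354.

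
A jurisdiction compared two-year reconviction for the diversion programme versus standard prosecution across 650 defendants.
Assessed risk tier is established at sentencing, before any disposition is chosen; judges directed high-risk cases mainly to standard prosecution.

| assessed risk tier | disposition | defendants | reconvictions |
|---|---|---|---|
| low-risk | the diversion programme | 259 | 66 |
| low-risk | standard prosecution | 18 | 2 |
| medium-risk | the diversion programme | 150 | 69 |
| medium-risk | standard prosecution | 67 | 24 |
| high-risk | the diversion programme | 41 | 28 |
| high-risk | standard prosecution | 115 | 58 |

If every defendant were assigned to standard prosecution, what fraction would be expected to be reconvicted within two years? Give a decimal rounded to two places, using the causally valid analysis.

0.29

standard prosecution is lower inside every assessed risk tier stratum but the diversion programme is lower in aggregate. Whether to stratify depends on how assessed risk tier relates to the disposition.
Here assessed risk tier is a common cause — it drives both which disposition a case falls under and the outcome. The crude comparison mixes populations; the stratum-specific rates are the causally relevant ones.
Standardising standard prosecution to the population assessed risk tier mix: 0.426·2/18 + 0.334·24/67 + 0.240·58/115 = 0.288.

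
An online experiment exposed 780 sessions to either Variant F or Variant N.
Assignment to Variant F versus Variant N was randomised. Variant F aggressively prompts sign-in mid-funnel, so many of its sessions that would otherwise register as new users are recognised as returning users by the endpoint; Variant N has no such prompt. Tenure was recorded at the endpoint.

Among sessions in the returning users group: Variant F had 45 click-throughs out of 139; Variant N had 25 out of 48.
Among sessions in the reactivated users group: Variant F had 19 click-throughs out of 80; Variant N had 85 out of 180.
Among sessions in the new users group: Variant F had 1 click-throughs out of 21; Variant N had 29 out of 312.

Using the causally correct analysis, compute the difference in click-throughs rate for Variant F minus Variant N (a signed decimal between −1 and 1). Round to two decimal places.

Variant N is higher inside every user tenure stratum but Variant F is higher in aggregate. Whether to stratify depends on how user tenure relates to the variant.
Stratifying would compare variants among sessions the variants themselves sorted into user tenure groups — a form of selection on an intermediate. The unconditioned pooled rates give the total causal effect.
The causal difference is the pooled difference: 0.271 − 0.257 = +0.013.

+0.01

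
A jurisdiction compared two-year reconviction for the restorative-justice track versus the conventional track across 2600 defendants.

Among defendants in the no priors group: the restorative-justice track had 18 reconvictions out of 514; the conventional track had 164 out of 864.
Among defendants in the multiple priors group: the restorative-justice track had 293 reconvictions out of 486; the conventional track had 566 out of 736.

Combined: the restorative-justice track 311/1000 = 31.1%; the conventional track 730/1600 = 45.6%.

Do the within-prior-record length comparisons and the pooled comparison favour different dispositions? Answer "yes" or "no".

Within each prior-record length level (no priors 3.5% vs 19.0%; multiple priors 60.3% vs 76.9%), the restorative-justice track has the lower rate every time. Pooled: 31.1% vs 45.6% — the restorative-justice track has the lower rate overall. They agree.

no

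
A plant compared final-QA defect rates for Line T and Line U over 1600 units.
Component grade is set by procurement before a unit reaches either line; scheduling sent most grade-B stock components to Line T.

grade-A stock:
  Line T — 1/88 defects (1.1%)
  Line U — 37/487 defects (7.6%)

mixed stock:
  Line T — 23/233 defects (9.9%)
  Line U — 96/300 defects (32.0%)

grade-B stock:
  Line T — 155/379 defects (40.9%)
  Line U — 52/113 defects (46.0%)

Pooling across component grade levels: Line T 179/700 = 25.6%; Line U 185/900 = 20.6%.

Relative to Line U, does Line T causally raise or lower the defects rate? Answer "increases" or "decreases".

Component grade is set before the line has any effect — it is not caused by the line — and it independently drives the outcome. That makes it a confounder, so the causal comparison is within component grade levels.
Within each level — grade-A stock: 1.1% vs 7.6%; mixed stock: 9.9% vs 32.0%; grade-B stock: 40.9% vs 46.0% — Line T is lower every time.

decreases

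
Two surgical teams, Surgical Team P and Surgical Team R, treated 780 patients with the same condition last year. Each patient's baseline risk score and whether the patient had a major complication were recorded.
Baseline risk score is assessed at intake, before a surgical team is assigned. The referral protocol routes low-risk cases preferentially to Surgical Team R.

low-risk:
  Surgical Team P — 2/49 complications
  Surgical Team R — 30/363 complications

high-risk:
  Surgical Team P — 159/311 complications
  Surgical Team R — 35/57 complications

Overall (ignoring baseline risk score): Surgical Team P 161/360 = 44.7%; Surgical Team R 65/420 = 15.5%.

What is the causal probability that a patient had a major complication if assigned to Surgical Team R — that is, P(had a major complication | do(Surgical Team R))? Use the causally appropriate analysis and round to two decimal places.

Surgical Team P is lower inside every baseline risk score stratum but Surgical Team R is lower in aggregate. Whether to stratify depends on how baseline risk score relates to the surgical team.
Baseline risk score satisfies the back-door criterion: it is not a descendant of the surgical team, and it blocks the spurious path from surgical team to outcome. Adjusting for it (i.e., using the within-baseline risk score rates) gives the causal effect.
Standardising Surgical Team R to the population baseline risk score mix: 0.528·30/363 + 0.472·35/57 = 0.333.

0.33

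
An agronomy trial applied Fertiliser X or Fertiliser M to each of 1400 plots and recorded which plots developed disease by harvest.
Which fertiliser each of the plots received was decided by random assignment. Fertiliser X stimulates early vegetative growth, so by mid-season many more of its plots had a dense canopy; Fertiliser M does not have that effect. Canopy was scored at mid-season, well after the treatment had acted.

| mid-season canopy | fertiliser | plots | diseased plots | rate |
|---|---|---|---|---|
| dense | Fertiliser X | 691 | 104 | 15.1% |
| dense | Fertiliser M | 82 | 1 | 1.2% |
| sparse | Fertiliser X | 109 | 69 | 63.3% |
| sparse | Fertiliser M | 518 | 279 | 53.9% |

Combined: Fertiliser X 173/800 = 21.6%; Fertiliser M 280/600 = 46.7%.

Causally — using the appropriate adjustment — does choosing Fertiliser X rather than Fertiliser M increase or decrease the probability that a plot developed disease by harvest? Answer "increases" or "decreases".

decreases

Within every mid-season canopy level Fertiliser M has the lower rate, yet pooled Fertiliser X does — Simpson's reversal.
Mid-season canopy here is a post-treatment variable shaped by the fertiliser; conditioning on it would introduce bias rather than remove it. The overall comparison is the causal one.
Pooled: Fertiliser X 21.6% vs Fertiliser M 46.7%; Fertiliser X is lower overall.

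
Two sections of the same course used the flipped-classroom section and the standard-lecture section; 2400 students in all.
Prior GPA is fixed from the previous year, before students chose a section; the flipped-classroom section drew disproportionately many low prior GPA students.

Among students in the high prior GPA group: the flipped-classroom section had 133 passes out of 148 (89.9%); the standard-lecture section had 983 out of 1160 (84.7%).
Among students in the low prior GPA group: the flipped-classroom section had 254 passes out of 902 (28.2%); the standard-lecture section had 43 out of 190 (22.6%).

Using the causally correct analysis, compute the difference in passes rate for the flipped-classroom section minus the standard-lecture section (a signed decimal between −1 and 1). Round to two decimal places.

the flipped-classroom section is higher inside every prior GPA band stratum but the standard-lecture section is higher in aggregate. Whether to stratify depends on how prior GPA band relates to the teaching method.
Here prior GPA band is a common cause — it drives both which teaching method a case falls under and the outcome. The crude comparison mixes populations; the stratum-specific rates are the causally relevant ones.
Adjusting over the population distribution of prior GPA band: 0.545·(0.899−0.847) + 0.455·(0.282−0.226) = +0.053.

+0.05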